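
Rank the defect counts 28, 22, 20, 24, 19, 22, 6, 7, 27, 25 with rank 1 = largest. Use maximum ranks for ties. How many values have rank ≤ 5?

4

Sorted (descending): 28, 27, 25, 24, 22, 22, 20, 19, 7, 6
The 2 values of 22 occupy positions 5–6 → each gets rank 6.
Ranks ≤ 5: {1, 2, 3, 4} → 4 values.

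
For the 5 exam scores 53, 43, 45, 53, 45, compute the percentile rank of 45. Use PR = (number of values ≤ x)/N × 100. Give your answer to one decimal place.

60.0

N = 5.
Strictly below 45: 1. Equal to 45: 2.
PR = 3/5 × 100 = 60.0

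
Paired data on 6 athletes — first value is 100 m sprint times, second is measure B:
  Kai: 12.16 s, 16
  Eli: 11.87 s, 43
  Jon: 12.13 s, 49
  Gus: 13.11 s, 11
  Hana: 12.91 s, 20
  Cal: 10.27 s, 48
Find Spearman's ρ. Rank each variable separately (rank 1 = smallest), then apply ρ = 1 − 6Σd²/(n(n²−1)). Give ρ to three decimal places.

-0.771

Ranks of variable 1: 4, 2, 3, 6, 5, 1
Ranks of variable 2: 2, 4, 6, 1, 3, 5
d = r₁ − r₂: 2, -2, -3, 5, 2, -4
d²: 4, 4, 9, 25, 4, 16; Σd² = 62
ρ = 1 − 6·62/(6·35) = 1 − 372/210 = -0.771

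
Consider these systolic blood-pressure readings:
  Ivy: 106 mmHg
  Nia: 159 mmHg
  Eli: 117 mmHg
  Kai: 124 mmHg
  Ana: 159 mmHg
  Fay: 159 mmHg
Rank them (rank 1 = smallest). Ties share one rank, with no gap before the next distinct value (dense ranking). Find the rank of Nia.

Sorted (ascending): 106, 117, 124, 159, 159, 159
The 3 values of 159 share dense rank 4.
Remaining distinct values take the next consecutive integers.
Nia has value 159 mmHg → rank 4.

4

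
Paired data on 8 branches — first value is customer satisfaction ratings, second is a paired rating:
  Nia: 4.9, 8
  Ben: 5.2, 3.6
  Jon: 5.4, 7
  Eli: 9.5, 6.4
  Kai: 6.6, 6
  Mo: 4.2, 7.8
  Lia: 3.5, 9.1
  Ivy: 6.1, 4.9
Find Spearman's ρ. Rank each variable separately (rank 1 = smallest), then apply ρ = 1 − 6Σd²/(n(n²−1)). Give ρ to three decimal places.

Ranks of variable 1: 3, 4, 5, 8, 7, 2, 1, 6
Ranks of variable 2: 7, 1, 5, 4, 3, 6, 8, 2
d = r₁ − r₂: -4, 3, 0, 4, 4, -4, -7, 4
d²: 16, 9, 0, 16, 16, 16, 49, 16; Σd² = 138
ρ = 1 − 6·138/(8·63) = 1 − 828/504 = -0.643

-0.643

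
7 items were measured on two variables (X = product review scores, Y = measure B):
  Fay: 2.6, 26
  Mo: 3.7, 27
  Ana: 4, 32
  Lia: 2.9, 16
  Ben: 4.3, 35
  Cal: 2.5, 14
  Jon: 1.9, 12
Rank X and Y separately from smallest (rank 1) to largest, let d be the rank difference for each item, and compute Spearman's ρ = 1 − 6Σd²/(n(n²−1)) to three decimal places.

0.964

Ranks of variable 1: 3, 5, 6, 4, 7, 2, 1
Ranks of variable 2: 4, 5, 6, 3, 7, 2, 1
d = r₁ − r₂: -1, 0, 0, 1, 0, 0, 0
d²: 1, 0, 0, 1, 0, 0, 0; Σd² = 2
ρ = 1 − 6·2/(7·48) = 1 − 12/336 = 0.964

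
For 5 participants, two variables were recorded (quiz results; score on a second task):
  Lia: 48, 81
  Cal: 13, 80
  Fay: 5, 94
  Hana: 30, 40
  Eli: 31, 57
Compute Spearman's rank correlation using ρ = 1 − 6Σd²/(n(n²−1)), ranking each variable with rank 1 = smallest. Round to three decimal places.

-0.300

Ranks of variable 1: 5, 2, 1, 3, 4
Ranks of variable 2: 4, 3, 5, 1, 2
d = r₁ − r₂: 1, -1, -4, 2, 2
d²: 1, 1, 16, 4, 4; Σd² = 26
ρ = 1 − 6·26/(5·24) = 1 − 156/120 = -0.300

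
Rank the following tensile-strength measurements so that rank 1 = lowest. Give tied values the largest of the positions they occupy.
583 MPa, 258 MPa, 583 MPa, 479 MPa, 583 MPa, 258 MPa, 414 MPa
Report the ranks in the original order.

Sorted (ascending): 258, 258, 414, 479, 583, 583, 583
The 2 values of 258 occupy positions 1–2 → each gets rank 2.
The 3 values of 583 occupy positions 5–7 → each gets rank 7.

7, 2, 7, 4, 7, 2, 3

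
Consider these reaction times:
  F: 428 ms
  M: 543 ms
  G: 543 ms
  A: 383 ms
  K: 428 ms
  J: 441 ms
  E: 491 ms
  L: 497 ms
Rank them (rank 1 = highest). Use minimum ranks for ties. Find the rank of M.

1

Sorted (descending): 543, 543, 497, 491, 441, 428, 428, 383
The 2 values of 543 occupy positions 1–2 → each gets rank 1.
The 2 values of 428 occupy positions 6–7 → each gets rank 6.
M has value 543 ms → rank 1.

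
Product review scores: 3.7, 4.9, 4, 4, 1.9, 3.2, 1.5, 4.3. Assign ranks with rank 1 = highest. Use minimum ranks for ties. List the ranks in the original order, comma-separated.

5, 1, 3, 3, 7, 6, 8, 2

Sorted (descending): 4.9, 4.3, 4, 4, 3.7, 3.2, 1.9, 1.5
The 2 values of 4 occupy positions 3–4 → each gets rank 3.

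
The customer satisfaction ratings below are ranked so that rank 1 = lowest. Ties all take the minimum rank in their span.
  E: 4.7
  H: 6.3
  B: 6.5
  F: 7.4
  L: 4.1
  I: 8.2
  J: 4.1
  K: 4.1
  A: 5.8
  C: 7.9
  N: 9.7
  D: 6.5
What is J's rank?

Sorted (ascending): 4.1, 4.1, 4.1, 4.7, 5.8, 6.3, 6.5, 6.5, 7.4, 7.9, 8.2, 9.7
The 3 values of 4.1 occupy positions 1–3 → each gets rank 1.
The 2 values of 6.5 occupy positions 7–8 → each gets rank 7.
J has value 4.1 → rank 1.

1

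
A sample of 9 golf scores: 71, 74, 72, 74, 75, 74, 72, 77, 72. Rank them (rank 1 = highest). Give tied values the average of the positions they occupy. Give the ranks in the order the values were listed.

Sorted (descending): 77, 75, 74, 74, 74, 72, 72, 72, 71
The 3 values of 74 occupy positions 3–5 → average rank 4.
The 3 values of 72 occupy positions 6–8 → average rank 7.

9, 4, 7, 4, 2, 4, 7, 1, 7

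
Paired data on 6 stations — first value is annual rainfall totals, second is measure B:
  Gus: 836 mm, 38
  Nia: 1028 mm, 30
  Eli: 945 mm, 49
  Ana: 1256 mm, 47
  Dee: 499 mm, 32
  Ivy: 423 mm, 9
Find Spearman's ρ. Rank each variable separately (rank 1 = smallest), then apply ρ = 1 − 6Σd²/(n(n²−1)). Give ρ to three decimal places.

0.543

Ranks of variable 1: 3, 5, 4, 6, 2, 1
Ranks of variable 2: 4, 2, 6, 5, 3, 1
d = r₁ − r₂: -1, 3, -2, 1, -1, 0
d²: 1, 9, 4, 1, 1, 0; Σd² = 16
ρ = 1 − 6·16/(6·35) = 1 − 96/210 = 0.543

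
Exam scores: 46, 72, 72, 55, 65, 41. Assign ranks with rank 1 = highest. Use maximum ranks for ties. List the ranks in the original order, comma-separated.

5, 2, 2, 4, 3, 6

Sorted (descending): 72, 72, 65, 55, 46, 41
The 2 values of 72 occupy positions 1–2 → each gets rank 2.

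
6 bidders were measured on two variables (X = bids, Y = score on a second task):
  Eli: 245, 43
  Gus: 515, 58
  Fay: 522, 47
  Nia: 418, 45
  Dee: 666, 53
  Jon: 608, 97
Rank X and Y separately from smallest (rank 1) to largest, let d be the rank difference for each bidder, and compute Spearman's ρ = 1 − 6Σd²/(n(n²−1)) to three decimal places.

Ranks of variable 1: 1, 3, 4, 2, 6, 5
Ranks of variable 2: 1, 5, 3, 2, 4, 6
d = r₁ − r₂: 0, -2, 1, 0, 2, -1
d²: 0, 4, 1, 0, 4, 1; Σd² = 10
ρ = 1 − 6·10/(6·35) = 1 − 60/210 = 0.714

0.714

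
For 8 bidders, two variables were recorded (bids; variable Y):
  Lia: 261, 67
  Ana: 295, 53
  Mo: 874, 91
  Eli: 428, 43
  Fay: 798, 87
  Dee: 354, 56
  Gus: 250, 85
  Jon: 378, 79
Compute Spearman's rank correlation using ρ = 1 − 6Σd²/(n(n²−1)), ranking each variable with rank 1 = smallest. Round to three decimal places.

0.333

Ranks of variable 1: 2, 3, 8, 6, 7, 4, 1, 5
Ranks of variable 2: 4, 2, 8, 1, 7, 3, 6, 5
d = r₁ − r₂: -2, 1, 0, 5, 0, 1, -5, 0
d²: 4, 1, 0, 25, 0, 1, 25, 0; Σd² = 56
ρ = 1 − 6·56/(8·63) = 1 − 336/504 = 0.333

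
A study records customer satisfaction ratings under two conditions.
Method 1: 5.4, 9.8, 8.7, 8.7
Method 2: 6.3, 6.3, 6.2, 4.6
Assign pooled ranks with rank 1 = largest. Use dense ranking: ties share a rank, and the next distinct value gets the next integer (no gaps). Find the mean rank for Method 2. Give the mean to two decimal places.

Sorted (descending): 9.8, 8.7, 8.7, 6.3, 6.3, 6.2, 5.4, 4.6
The 2 values of 8.7 share dense rank 2.
The 2 values of 6.3 share dense rank 3.
Remaining distinct values take the next consecutive integers.
Method 2 values → pooled ranks: 6.3→3, 6.3→3, 6.2→4, 4.6→6
Mean rank = (3 + 3 + 4 + 6) / 4 = 4.00

4.00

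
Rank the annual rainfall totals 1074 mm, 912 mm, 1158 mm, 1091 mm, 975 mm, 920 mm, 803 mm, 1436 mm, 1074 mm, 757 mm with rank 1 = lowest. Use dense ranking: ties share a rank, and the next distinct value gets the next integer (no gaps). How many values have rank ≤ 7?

8

Sorted (ascending): 757, 803, 912, 920, 975, 1074, 1074, 1091, 1158, 1436
The 2 values of 1074 share dense rank 6.
Remaining distinct values take the next consecutive integers.
Ranks ≤ 7: {1, 2, 3, 4, 5, 6, 6, 7} → 8 values.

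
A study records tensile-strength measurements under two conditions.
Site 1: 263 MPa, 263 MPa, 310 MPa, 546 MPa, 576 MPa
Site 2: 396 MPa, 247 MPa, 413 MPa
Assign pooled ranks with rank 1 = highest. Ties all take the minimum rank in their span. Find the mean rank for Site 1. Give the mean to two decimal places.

Sorted (descending): 576, 546, 413, 396, 310, 263, 263, 247
The 2 values of 263 occupy positions 6–7 → each gets rank 6.
Site 1 values → pooled ranks: 263→6, 263→6, 310→5, 546→2, 576→1
Mean rank = (6 + 6 + 5 + 2 + 1) / 5 = 4.00

4.00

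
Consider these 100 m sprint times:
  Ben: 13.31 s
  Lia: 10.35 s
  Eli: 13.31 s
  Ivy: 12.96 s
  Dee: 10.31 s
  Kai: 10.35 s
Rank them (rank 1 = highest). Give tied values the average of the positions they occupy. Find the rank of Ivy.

3

Sorted (descending): 13.31, 13.31, 12.96, 10.35, 10.35, 10.31
The 2 values of 13.31 occupy positions 1–2 → average rank (1+2)/2 = 1.5.
The 2 values of 10.35 occupy positions 4–5 → average rank (4+5)/2 = 4.5.
Ivy has value 12.96 s → rank 3.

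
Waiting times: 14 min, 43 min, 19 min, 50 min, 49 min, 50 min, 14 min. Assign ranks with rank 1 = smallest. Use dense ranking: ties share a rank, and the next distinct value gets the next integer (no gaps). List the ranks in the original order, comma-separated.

1, 3, 2, 5, 4, 5, 1

Sorted (ascending): 14, 14, 19, 43, 49, 50, 50
The 2 values of 14 share dense rank 1.
The 2 values of 50 share dense rank 5.
Remaining distinct values take the next consecutive integers.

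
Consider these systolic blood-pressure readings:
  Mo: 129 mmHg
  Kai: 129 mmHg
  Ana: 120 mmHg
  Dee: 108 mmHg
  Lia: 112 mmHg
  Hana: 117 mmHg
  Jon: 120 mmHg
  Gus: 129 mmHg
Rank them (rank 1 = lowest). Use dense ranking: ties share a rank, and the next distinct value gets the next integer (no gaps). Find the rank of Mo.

5

Sorted (ascending): 108, 112, 117, 120, 120, 129, 129, 129
The 2 values of 120 share dense rank 4.
The 3 values of 129 share dense rank 5.
Remaining distinct values take the next consecutive integers.
Mo has value 129 mmHg → rank 5.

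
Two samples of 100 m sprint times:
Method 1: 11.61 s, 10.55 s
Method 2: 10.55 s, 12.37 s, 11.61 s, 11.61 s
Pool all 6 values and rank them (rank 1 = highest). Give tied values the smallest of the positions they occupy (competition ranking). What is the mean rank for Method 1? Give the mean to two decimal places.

Sorted (descending): 12.37, 11.61, 11.61, 11.61, 10.55, 10.55
The 3 values of 11.61 occupy positions 2–4 → each gets rank 2.
The 2 values of 10.55 occupy positions 5–6 → each gets rank 5.
Method 1 values → pooled ranks: 11.61→2, 10.55→5
Mean rank = (2 + 5) / 2 = 3.50

3.50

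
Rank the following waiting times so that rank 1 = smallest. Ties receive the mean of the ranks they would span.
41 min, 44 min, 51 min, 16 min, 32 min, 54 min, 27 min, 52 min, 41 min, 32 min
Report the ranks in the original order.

Sorted (ascending): 16, 27, 32, 32, 41, 41, 44, 51, 52, 54
The 2 values of 32 occupy positions 3–4 → average rank (3+4)/2 = 3.5.
The 2 values of 41 occupy positions 5–6 → average rank (5+6)/2 = 5.5.

5.5, 7, 8, 1, 3.5, 10, 2, 9, 5.5, 3.5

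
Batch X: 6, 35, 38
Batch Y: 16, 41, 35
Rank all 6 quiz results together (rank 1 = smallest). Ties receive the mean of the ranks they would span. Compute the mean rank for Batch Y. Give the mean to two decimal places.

Sorted (ascending): 6, 16, 35, 35, 38, 41
The 2 values of 35 occupy positions 3–4 → average rank (3+4)/2 = 3.5.
Batch Y values → pooled ranks: 16→2, 41→6, 35→3.5
Mean rank = (2 + 6 + 3.5) / 3 = 3.83

3.83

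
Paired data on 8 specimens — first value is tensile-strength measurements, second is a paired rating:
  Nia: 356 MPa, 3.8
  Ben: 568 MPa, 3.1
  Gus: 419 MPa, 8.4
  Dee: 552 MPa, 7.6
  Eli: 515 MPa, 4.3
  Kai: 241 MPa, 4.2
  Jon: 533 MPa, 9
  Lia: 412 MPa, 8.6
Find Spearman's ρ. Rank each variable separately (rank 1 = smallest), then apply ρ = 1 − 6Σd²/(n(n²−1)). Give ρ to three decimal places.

Ranks of variable 1: 2, 8, 4, 7, 5, 1, 6, 3
Ranks of variable 2: 2, 1, 6, 5, 4, 3, 8, 7
d = r₁ − r₂: 0, 7, -2, 2, 1, -2, -2, -4
d²: 0, 49, 4, 4, 1, 4, 4, 16; Σd² = 82
ρ = 1 − 6·82/(8·63) = 1 − 492/504 = 0.024

0.024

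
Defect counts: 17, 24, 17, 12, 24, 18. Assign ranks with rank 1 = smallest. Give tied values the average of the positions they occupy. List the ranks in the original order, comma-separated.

Sorted (ascending): 12, 17, 17, 18, 24, 24
The 2 values of 17 occupy positions 2–3 → average rank (2+3)/2 = 2.5.
The 2 values of 24 occupy positions 5–6 → average rank (5+6)/2 = 5.5.

2.5, 5.5, 2.5, 1, 5.5, 4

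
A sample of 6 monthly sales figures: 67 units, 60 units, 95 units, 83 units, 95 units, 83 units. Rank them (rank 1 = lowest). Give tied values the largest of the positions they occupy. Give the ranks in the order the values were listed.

Sorted (ascending): 60, 67, 83, 83, 95, 95
The 2 values of 83 occupy positions 3–4 → each gets rank 4.
The 2 values of 95 occupy positions 5–6 → each gets rank 6.

2, 1, 6, 4, 6, 4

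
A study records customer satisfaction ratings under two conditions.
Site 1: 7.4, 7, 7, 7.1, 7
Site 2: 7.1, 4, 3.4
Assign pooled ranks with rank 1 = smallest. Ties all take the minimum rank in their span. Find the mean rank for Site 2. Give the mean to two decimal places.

Sorted (ascending): 3.4, 4, 7, 7, 7, 7.1, 7.1, 7.4
The 3 values of 7 occupy positions 3–5 → each gets rank 3.
The 2 values of 7.1 occupy positions 6–7 → each gets rank 6.
Site 2 values → pooled ranks: 7.1→6, 4→2, 3.4→1
Mean rank = (6 + 2 + 1) / 3 = 3.00

3.00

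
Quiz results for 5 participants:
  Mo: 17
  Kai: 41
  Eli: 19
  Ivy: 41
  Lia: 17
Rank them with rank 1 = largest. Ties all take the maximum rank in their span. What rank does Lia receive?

Sorted (descending): 41, 41, 19, 17, 17
The 2 values of 41 occupy positions 1–2 → each gets rank 2.
The 2 values of 17 occupy positions 4–5 → each gets rank 5.
Lia has value 17 → rank 5.

5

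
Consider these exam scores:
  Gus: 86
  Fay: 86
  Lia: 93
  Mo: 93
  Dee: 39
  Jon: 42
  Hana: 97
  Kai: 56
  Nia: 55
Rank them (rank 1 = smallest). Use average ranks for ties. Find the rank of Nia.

3

Sorted (ascending): 39, 42, 55, 56, 86, 86, 93, 93, 97
The 2 values of 86 occupy positions 5–6 → average rank (5+6)/2 = 5.5.
The 2 values of 93 occupy positions 7–8 → average rank (7+8)/2 = 7.5.
Nia has value 55 → rank 3.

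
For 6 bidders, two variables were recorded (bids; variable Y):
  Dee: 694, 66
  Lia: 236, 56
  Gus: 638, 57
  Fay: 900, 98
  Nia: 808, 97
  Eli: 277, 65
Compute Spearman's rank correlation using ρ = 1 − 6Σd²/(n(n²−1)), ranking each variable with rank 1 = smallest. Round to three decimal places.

Ranks of variable 1: 4, 1, 3, 6, 5, 2
Ranks of variable 2: 4, 1, 2, 6, 5, 3
d = r₁ − r₂: 0, 0, 1, 0, 0, -1
d²: 0, 0, 1, 0, 0, 1; Σd² = 2
ρ = 1 − 6·2/(6·35) = 1 − 12/210 = 0.943

0.943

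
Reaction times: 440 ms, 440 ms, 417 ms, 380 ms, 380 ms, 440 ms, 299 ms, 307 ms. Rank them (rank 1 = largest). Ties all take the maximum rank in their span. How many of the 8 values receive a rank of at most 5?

Sorted (descending): 440, 440, 440, 417, 380, 380, 307, 299
The 3 values of 440 occupy positions 1–3 → each gets rank 3.
The 2 values of 380 occupy positions 5–6 → each gets rank 6.
Ranks ≤ 5: {3, 3, 3, 4} → 4 values.

4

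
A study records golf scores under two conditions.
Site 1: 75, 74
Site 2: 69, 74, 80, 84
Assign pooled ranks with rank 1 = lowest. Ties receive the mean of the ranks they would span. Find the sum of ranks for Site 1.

6.5

Sorted (ascending): 69, 74, 74, 75, 80, 84
The 2 values of 74 occupy positions 2–3 → average rank (2+3)/2 = 2.5.
Site 1 values → pooled ranks: 75→4, 74→2.5
Rank sum = 4 + 2.5 = 6.5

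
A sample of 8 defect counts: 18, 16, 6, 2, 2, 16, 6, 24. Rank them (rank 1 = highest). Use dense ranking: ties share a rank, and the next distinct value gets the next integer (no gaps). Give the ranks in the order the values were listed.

2, 3, 4, 5, 5, 3, 4, 1

Sorted (descending): 24, 18, 16, 16, 6, 6, 2, 2
The 2 values of 16 share dense rank 3.
The 2 values of 6 share dense rank 4.
The 2 values of 2 share dense rank 5.
Remaining distinct values take the next consecutive integers.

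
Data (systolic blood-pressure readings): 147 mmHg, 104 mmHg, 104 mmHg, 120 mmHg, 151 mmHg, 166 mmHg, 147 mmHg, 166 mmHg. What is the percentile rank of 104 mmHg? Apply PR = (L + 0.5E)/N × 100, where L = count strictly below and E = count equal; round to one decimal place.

12.5

N = 8.
Strictly below 104: 0. Equal to 104: 2.
PR = (0 + 0.5·2)/8 × 100 = 12.5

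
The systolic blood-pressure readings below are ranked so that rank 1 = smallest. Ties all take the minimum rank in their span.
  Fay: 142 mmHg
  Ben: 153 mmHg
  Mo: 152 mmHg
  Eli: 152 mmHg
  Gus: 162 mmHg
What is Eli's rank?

2

Sorted (ascending): 142, 152, 152, 153, 162
The 2 values of 152 occupy positions 2–3 → each gets rank 2.
Eli has value 152 mmHg → rank 2.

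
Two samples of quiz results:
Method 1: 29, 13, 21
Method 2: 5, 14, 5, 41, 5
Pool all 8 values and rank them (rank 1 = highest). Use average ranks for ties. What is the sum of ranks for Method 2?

26

Sorted (descending): 41, 29, 21, 14, 13, 5, 5, 5
The 3 values of 5 occupy positions 6–8 → average rank 7.
Method 2 values → pooled ranks: 5→7, 14→4, 5→7, 41→1, 5→7
Rank sum = 7 + 4 + 7 + 1 + 7 = 26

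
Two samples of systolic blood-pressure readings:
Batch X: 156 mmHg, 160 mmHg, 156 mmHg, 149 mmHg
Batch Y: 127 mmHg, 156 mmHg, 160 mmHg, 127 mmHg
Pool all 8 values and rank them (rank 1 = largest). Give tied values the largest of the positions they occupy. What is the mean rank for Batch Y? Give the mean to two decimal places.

5.75

Sorted (descending): 160, 160, 156, 156, 156, 149, 127, 127
The 2 values of 160 occupy positions 1–2 → each gets rank 2.
The 3 values of 156 occupy positions 3–5 → each gets rank 5.
The 2 values of 127 occupy positions 7–8 → each gets rank 8.
Batch Y values → pooled ranks: 127→8, 156→5, 160→2, 127→8
Mean rank = (8 + 5 + 2 + 8) / 4 = 5.75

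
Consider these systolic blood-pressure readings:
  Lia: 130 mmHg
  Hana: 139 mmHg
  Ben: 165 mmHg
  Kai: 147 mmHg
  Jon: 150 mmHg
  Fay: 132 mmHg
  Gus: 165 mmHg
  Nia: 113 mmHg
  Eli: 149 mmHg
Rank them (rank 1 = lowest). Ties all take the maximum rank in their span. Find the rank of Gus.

Sorted (ascending): 113, 130, 132, 139, 147, 149, 150, 165, 165
The 2 values of 165 occupy positions 8–9 → each gets rank 9.
Gus has value 165 mmHg → rank 9.

9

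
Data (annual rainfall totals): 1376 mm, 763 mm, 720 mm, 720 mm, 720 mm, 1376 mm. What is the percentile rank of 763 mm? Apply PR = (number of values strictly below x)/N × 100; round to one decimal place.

50.0

N = 6.
Strictly below 763: 3. Equal to 763: 1.
PR = 3/6 × 100 = 50.0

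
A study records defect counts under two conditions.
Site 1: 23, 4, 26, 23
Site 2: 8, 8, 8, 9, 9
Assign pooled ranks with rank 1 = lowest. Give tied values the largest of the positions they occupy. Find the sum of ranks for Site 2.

24

Sorted (ascending): 4, 8, 8, 8, 9, 9, 23, 23, 26
The 3 values of 8 occupy positions 2–4 → each gets rank 4.
The 2 values of 9 occupy positions 5–6 → each gets rank 6.
The 2 values of 23 occupy positions 7–8 → each gets rank 8.
Site 2 values → pooled ranks: 8→4, 8→4, 8→4, 9→6, 9→6
Rank sum = 4 + 4 + 4 + 6 + 6 = 24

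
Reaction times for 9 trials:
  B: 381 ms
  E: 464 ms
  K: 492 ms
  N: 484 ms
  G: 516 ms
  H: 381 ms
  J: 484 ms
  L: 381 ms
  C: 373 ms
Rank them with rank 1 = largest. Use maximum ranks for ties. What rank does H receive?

Sorted (descending): 516, 492, 484, 484, 464, 381, 381, 381, 373
The 2 values of 484 occupy positions 3–4 → each gets rank 4.
The 3 values of 381 occupy positions 6–8 → each gets rank 8.
H has value 381 ms → rank 8.

8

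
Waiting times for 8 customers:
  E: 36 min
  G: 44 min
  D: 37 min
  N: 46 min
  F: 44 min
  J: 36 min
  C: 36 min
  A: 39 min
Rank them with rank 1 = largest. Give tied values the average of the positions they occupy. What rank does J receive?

7

Sorted (descending): 46, 44, 44, 39, 37, 36, 36, 36
The 2 values of 44 occupy positions 2–3 → average rank (2+3)/2 = 2.5.
The 3 values of 36 occupy positions 6–8 → average rank 7.
J has value 36 min → rank 7.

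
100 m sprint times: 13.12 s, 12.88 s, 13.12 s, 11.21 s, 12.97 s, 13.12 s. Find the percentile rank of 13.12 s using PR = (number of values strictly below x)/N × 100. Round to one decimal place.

50.0

N = 6.
Strictly below 13.12: 3. Equal to 13.12: 3.
PR = 3/6 × 100 = 50.0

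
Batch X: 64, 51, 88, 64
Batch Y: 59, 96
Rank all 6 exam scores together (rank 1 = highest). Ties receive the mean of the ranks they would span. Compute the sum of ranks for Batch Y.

Sorted (descending): 96, 88, 64, 64, 59, 51
The 2 values of 64 occupy positions 3–4 → average rank (3+4)/2 = 3.5.
Batch Y values → pooled ranks: 59→5, 96→1
Rank sum = 5 + 1 = 6

6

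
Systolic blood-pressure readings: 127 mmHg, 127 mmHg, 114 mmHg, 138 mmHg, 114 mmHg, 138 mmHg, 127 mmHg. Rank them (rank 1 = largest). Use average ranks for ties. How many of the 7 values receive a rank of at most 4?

5

Sorted (descending): 138, 138, 127, 127, 127, 114, 114
The 2 values of 138 occupy positions 1–2 → average rank (1+2)/2 = 1.5.
The 3 values of 127 occupy positions 3–5 → average rank 4.
The 2 values of 114 occupy positions 6–7 → average rank (6+7)/2 = 6.5.
Ranks ≤ 4: {1.5, 1.5, 4, 4, 4} → 5 values.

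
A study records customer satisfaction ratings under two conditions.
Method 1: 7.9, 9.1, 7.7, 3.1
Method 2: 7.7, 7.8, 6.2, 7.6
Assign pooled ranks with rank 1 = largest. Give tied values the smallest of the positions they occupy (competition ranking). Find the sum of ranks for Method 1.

Sorted (descending): 9.1, 7.9, 7.8, 7.7, 7.7, 7.6, 6.2, 3.1
The 2 values of 7.7 occupy positions 4–5 → each gets rank 4.
Method 1 values → pooled ranks: 7.9→2, 9.1→1, 7.7→4, 3.1→8
Rank sum = 2 + 1 + 4 + 8 = 15

15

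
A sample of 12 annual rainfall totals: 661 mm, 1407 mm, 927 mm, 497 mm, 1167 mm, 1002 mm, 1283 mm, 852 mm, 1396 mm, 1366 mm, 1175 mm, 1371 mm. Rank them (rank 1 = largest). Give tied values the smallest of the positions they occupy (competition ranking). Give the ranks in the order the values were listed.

11, 1, 9, 12, 7, 8, 5, 10, 2, 4, 6, 3

Sorted (descending): 1407, 1396, 1371, 1366, 1283, 1175, 1167, 1002, 927, 852, 661, 497
No ties — each value takes its position as its rank.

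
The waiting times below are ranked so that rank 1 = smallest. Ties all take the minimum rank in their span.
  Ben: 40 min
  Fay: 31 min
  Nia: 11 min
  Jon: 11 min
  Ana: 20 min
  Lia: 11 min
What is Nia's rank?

Sorted (ascending): 11, 11, 11, 20, 31, 40
The 3 values of 11 occupy positions 1–3 → each gets rank 1.
Nia has value 11 min → rank 1.

1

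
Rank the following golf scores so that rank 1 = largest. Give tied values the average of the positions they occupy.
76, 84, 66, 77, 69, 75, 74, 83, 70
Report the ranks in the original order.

4, 1, 9, 3, 8, 5, 6, 2, 7

Sorted (descending): 84, 83, 77, 76, 75, 74, 70, 69, 66
No ties — each value takes its position as its rank.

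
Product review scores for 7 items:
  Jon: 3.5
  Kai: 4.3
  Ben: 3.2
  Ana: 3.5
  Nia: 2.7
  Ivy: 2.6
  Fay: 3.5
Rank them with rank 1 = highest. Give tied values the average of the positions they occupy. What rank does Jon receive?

Sorted (descending): 4.3, 3.5, 3.5, 3.5, 3.2, 2.7, 2.6
The 3 values of 3.5 occupy positions 2–4 → average rank 3.
Jon has value 3.5 → rank 3.

3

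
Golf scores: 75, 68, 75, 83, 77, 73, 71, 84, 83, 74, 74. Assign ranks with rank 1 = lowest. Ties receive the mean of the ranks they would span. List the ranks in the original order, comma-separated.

Sorted (ascending): 68, 71, 73, 74, 74, 75, 75, 77, 83, 83, 84
The 2 values of 74 occupy positions 4–5 → average rank (4+5)/2 = 4.5.
The 2 values of 75 occupy positions 6–7 → average rank (6+7)/2 = 6.5.
The 2 values of 83 occupy positions 9–10 → average rank (9+10)/2 = 9.5.

6.5, 1, 6.5, 9.5, 8, 3, 2, 11, 9.5, 4.5, 4.5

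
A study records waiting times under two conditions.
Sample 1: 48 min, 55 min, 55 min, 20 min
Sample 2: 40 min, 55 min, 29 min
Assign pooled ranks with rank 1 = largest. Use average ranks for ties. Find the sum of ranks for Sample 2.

Sorted (descending): 55, 55, 55, 48, 40, 29, 20
The 3 values of 55 occupy positions 1–3 → average rank 2.
Sample 2 values → pooled ranks: 40→5, 55→2, 29→6
Rank sum = 5 + 2 + 6 = 13

13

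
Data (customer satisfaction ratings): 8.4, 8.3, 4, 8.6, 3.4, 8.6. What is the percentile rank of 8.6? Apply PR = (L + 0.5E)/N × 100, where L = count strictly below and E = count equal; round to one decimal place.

83.3

N = 6.
Strictly below 8.6: 4. Equal to 8.6: 2.
PR = (4 + 0.5·2)/6 × 100 = 83.3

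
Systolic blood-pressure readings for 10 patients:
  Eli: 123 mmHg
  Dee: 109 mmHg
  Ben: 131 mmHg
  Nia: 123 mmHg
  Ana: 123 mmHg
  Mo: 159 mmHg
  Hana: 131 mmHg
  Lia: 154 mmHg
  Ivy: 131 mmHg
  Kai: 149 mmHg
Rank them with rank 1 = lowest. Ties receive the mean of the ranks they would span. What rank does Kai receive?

Sorted (ascending): 109, 123, 123, 123, 131, 131, 131, 149, 154, 159
The 3 values of 123 occupy positions 2–4 → average rank 3.
The 3 values of 131 occupy positions 5–7 → average rank 6.
Kai has value 149 mmHg → rank 8.

8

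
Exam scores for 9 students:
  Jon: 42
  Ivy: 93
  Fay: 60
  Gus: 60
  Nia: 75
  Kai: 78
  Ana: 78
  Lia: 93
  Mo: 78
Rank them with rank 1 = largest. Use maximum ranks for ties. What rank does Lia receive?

2

Sorted (descending): 93, 93, 78, 78, 78, 75, 60, 60, 42
The 2 values of 93 occupy positions 1–2 → each gets rank 2.
The 3 values of 78 occupy positions 3–5 → each gets rank 5.
The 2 values of 60 occupy positions 7–8 → each gets rank 8.
Lia has value 93 → rank 2.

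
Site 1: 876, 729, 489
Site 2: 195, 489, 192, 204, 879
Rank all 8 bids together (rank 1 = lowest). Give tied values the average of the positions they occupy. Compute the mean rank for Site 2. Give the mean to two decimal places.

Sorted (ascending): 192, 195, 204, 489, 489, 729, 876, 879
The 2 values of 489 occupy positions 4–5 → average rank (4+5)/2 = 4.5.
Site 2 values → pooled ranks: 195→2, 489→4.5, 192→1, 204→3, 879→8
Mean rank = (2 + 4.5 + 1 + 3 + 8) / 5 = 3.70

3.70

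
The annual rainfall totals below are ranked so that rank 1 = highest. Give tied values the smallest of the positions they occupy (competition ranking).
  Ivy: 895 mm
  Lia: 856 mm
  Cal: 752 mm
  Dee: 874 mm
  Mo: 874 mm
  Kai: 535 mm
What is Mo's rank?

Sorted (descending): 895, 874, 874, 856, 752, 535
The 2 values of 874 occupy positions 2–3 → each gets rank 2.
Mo has value 874 mm → rank 2.

2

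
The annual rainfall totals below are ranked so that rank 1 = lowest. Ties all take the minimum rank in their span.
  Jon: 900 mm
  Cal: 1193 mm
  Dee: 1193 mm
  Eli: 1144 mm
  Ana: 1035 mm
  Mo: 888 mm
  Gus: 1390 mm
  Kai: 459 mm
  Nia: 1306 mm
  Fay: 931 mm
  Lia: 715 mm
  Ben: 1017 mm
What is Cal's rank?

9

Sorted (ascending): 459, 715, 888, 900, 931, 1017, 1035, 1144, 1193, 1193, 1306, 1390
The 2 values of 1193 occupy positions 9–10 → each gets rank 9.
Cal has value 1193 mm → rank 9.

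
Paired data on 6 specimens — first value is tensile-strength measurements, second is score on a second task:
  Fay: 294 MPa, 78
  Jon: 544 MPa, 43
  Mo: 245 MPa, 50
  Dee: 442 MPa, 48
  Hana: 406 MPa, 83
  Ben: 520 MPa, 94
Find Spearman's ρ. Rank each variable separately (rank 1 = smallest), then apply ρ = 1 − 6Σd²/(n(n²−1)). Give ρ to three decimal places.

Ranks of variable 1: 2, 6, 1, 4, 3, 5
Ranks of variable 2: 4, 1, 3, 2, 5, 6
d = r₁ − r₂: -2, 5, -2, 2, -2, -1
d²: 4, 25, 4, 4, 4, 1; Σd² = 42
ρ = 1 − 6·42/(6·35) = 1 − 252/210 = -0.200

-0.200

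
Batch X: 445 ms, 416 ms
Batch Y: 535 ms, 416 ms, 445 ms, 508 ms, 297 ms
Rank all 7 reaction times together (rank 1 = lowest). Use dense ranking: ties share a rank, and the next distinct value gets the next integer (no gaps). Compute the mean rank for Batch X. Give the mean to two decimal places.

2.50

Sorted (ascending): 297, 416, 416, 445, 445, 508, 535
The 2 values of 416 share dense rank 2.
The 2 values of 445 share dense rank 3.
Remaining distinct values take the next consecutive integers.
Batch X values → pooled ranks: 445→3, 416→2
Mean rank = (3 + 2) / 2 = 2.50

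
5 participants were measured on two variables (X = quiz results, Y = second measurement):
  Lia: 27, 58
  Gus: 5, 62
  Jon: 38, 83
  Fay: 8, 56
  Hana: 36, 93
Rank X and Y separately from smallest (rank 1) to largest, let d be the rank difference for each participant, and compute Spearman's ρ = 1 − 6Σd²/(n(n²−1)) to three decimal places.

0.600

Ranks of variable 1: 3, 1, 5, 2, 4
Ranks of variable 2: 2, 3, 4, 1, 5
d = r₁ − r₂: 1, -2, 1, 1, -1
d²: 1, 4, 1, 1, 1; Σd² = 8
ρ = 1 − 6·8/(5·24) = 1 − 48/120 = 0.600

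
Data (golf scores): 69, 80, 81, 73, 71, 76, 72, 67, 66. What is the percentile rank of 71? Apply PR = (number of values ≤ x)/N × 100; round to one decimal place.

44.4

N = 9.
Strictly below 71: 3. Equal to 71: 1.
PR = 4/9 × 100 = 44.4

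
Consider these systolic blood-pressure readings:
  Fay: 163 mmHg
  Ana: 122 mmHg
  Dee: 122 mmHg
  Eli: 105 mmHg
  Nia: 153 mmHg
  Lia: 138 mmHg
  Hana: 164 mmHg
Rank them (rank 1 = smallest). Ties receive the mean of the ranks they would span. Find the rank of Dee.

Sorted (ascending): 105, 122, 122, 138, 153, 163, 164
The 2 values of 122 occupy positions 2–3 → average rank (2+3)/2 = 2.5.
Dee has value 122 mmHg → rank 2.5.

2.5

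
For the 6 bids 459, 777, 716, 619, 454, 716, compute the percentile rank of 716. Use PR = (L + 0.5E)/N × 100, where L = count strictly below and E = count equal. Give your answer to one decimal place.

66.7

N = 6.
Strictly below 716: 3. Equal to 716: 2.
PR = (3 + 0.5·2)/6 × 100 = 66.7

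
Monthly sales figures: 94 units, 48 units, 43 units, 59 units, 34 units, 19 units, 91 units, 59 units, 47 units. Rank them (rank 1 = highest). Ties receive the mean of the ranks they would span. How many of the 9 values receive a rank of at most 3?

2

Sorted (descending): 94, 91, 59, 59, 48, 47, 43, 34, 19
The 2 values of 59 occupy positions 3–4 → average rank (3+4)/2 = 3.5.
Ranks ≤ 3: {1, 2} → 2 values.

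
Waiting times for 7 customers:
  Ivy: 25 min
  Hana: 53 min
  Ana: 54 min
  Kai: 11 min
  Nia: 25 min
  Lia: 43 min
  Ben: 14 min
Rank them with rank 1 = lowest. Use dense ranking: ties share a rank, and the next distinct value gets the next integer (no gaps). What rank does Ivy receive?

Sorted (ascending): 11, 14, 25, 25, 43, 53, 54
The 2 values of 25 share dense rank 3.
Remaining distinct values take the next consecutive integers.
Ivy has value 25 min → rank 3.

3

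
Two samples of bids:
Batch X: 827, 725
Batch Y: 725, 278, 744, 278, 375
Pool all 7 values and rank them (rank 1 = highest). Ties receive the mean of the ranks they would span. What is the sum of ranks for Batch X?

4.5

Sorted (descending): 827, 744, 725, 725, 375, 278, 278
The 2 values of 725 occupy positions 3–4 → average rank (3+4)/2 = 3.5.
The 2 values of 278 occupy positions 6–7 → average rank (6+7)/2 = 6.5.
Batch X values → pooled ranks: 827→1, 725→3.5
Rank sum = 1 + 3.5 = 4.5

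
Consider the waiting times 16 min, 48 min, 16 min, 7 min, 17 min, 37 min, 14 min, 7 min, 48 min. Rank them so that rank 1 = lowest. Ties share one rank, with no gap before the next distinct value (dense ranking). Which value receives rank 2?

Sorted (ascending): 7, 7, 14, 16, 16, 17, 37, 48, 48
The 2 values of 7 share dense rank 1.
The 2 values of 16 share dense rank 3.
The 2 values of 48 share dense rank 6.
Remaining distinct values take the next consecutive integers.
Rank 2 → value 14.

14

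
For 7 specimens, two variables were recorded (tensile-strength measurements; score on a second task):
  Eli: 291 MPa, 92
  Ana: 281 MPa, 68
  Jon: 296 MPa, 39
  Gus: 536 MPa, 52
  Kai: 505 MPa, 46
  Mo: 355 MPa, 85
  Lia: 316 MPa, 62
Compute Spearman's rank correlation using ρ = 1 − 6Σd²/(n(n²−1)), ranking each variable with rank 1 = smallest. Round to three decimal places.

Ranks of variable 1: 2, 1, 3, 7, 6, 5, 4
Ranks of variable 2: 7, 5, 1, 3, 2, 6, 4
d = r₁ − r₂: -5, -4, 2, 4, 4, -1, 0
d²: 25, 16, 4, 16, 16, 1, 0; Σd² = 78
ρ = 1 − 6·78/(7·48) = 1 − 468/336 = -0.393

-0.393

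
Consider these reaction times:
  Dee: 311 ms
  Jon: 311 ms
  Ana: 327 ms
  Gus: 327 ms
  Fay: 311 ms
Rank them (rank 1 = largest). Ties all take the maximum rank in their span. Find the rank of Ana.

2

Sorted (descending): 327, 327, 311, 311, 311
The 2 values of 327 occupy positions 1–2 → each gets rank 2.
The 3 values of 311 occupy positions 3–5 → each gets rank 5.
Ana has value 327 ms → rank 2.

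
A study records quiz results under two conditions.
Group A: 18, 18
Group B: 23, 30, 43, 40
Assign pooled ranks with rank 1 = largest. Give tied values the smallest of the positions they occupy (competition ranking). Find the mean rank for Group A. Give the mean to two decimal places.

5.00

Sorted (descending): 43, 40, 30, 23, 18, 18
The 2 values of 18 occupy positions 5–6 → each gets rank 5.
Group A values → pooled ranks: 18→5, 18→5
Mean rank = (5 + 5) / 2 = 5.00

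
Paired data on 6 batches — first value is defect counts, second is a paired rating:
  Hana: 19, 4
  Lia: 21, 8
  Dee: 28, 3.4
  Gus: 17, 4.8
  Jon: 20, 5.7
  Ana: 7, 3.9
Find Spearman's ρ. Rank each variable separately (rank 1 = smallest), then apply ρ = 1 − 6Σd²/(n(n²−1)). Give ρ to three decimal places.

Ranks of variable 1: 3, 5, 6, 2, 4, 1
Ranks of variable 2: 3, 6, 1, 4, 5, 2
d = r₁ − r₂: 0, -1, 5, -2, -1, -1
d²: 0, 1, 25, 4, 1, 1; Σd² = 32
ρ = 1 − 6·32/(6·35) = 1 − 192/210 = 0.086

0.086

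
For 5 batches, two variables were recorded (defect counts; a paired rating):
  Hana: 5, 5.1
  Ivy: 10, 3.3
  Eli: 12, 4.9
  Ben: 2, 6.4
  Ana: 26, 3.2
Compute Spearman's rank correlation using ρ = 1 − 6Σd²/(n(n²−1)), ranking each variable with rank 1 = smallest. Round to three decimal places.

-0.900

Ranks of variable 1: 2, 3, 4, 1, 5
Ranks of variable 2: 4, 2, 3, 5, 1
d = r₁ − r₂: -2, 1, 1, -4, 4
d²: 4, 1, 1, 16, 16; Σd² = 38
ρ = 1 − 6·38/(5·24) = 1 − 228/120 = -0.900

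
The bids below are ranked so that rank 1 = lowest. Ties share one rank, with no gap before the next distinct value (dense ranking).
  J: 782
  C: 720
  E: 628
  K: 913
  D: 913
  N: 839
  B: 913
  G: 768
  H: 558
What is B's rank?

7

Sorted (ascending): 558, 628, 720, 768, 782, 839, 913, 913, 913
The 3 values of 913 share dense rank 7.
Remaining distinct values take the next consecutive integers.
B has value 913 → rank 7.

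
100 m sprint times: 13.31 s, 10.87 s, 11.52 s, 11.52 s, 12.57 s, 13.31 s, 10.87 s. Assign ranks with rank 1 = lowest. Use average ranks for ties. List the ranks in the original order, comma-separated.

Sorted (ascending): 10.87, 10.87, 11.52, 11.52, 12.57, 13.31, 13.31
The 2 values of 10.87 occupy positions 1–2 → average rank (1+2)/2 = 1.5.
The 2 values of 11.52 occupy positions 3–4 → average rank (3+4)/2 = 3.5.
The 2 values of 13.31 occupy positions 6–7 → average rank (6+7)/2 = 6.5.

6.5, 1.5, 3.5, 3.5, 5, 6.5, 1.5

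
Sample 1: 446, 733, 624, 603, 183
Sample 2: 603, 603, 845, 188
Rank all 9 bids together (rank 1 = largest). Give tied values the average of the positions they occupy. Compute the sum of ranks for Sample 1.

Sorted (descending): 845, 733, 624, 603, 603, 603, 446, 188, 183
The 3 values of 603 occupy positions 4–6 → average rank 5.
Sample 1 values → pooled ranks: 446→7, 733→2, 624→3, 603→5, 183→9
Rank sum = 7 + 2 + 3 + 5 + 9 = 26

26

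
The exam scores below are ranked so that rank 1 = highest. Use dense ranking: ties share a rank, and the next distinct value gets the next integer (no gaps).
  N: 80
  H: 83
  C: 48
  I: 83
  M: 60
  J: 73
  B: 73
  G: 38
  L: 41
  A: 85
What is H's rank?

2

Sorted (descending): 85, 83, 83, 80, 73, 73, 60, 48, 41, 38
The 2 values of 83 share dense rank 2.
The 2 values of 73 share dense rank 4.
Remaining distinct values take the next consecutive integers.
H has value 83 → rank 2.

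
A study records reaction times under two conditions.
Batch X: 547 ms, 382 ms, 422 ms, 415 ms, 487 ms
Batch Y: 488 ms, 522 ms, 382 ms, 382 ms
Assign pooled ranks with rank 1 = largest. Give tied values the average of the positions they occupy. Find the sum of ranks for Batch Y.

21

Sorted (descending): 547, 522, 488, 487, 422, 415, 382, 382, 382
The 3 values of 382 occupy positions 7–9 → average rank 8.
Batch Y values → pooled ranks: 488→3, 522→2, 382→8, 382→8
Rank sum = 3 + 2 + 8 + 8 = 21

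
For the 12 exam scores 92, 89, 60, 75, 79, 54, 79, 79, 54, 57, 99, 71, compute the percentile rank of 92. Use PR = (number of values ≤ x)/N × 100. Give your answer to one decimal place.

N = 12.
Strictly below 92: 10. Equal to 92: 1.
PR = 11/12 × 100 = 91.7

91.7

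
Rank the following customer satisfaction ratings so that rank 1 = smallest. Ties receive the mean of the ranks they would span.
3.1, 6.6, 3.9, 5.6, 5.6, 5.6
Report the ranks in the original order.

1, 6, 2, 4, 4, 4

Sorted (ascending): 3.1, 3.9, 5.6, 5.6, 5.6, 6.6
The 3 values of 5.6 occupy positions 3–5 → average rank 4.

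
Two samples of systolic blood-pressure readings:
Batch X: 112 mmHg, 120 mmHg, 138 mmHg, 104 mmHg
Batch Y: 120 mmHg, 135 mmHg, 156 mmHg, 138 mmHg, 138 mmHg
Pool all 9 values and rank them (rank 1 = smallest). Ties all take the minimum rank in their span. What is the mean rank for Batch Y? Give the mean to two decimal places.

Sorted (ascending): 104, 112, 120, 120, 135, 138, 138, 138, 156
The 2 values of 120 occupy positions 3–4 → each gets rank 3.
The 3 values of 138 occupy positions 6–8 → each gets rank 6.
Batch Y values → pooled ranks: 120→3, 135→5, 156→9, 138→6, 138→6
Mean rank = (3 + 5 + 9 + 6 + 6) / 5 = 5.80

5.80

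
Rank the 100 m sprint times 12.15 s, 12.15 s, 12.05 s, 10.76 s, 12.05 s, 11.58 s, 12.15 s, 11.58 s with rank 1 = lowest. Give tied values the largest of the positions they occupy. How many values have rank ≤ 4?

Sorted (ascending): 10.76, 11.58, 11.58, 12.05, 12.05, 12.15, 12.15, 12.15
The 2 values of 11.58 occupy positions 2–3 → each gets rank 3.
The 2 values of 12.05 occupy positions 4–5 → each gets rank 5.
The 3 values of 12.15 occupy positions 6–8 → each gets rank 8.
Ranks ≤ 4: {1, 3, 3} → 3 values.

3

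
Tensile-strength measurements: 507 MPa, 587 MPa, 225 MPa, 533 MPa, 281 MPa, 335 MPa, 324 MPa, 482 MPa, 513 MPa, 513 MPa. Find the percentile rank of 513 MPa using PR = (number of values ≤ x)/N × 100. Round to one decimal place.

N = 10.
Strictly below 513: 6. Equal to 513: 2.
PR = 8/10 × 100 = 80.0

80.0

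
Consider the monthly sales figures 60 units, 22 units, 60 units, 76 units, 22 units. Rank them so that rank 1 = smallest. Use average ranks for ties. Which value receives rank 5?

76

Sorted (ascending): 22, 22, 60, 60, 76
The 2 values of 22 occupy positions 1–2 → average rank (1+2)/2 = 1.5.
The 2 values of 60 occupy positions 3–4 → average rank (3+4)/2 = 3.5.
Rank 5 → value 76.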